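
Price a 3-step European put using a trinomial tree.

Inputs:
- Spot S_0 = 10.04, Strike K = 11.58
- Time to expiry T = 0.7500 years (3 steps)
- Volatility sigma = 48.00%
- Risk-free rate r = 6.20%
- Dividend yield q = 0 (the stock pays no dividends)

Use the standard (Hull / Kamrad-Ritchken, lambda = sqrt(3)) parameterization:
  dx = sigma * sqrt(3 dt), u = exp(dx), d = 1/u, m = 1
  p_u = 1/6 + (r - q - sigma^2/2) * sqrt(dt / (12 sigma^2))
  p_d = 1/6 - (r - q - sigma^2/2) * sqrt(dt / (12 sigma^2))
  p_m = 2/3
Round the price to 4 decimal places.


Answer: Price = V(0,0) = 2.3304

Derivation:
dt = T/N = 0.250000; dx = sigma*sqrt(3*dt) = 0.415692
u = exp(dx) = 1.515419; d = 1/u = 0.659883
p_u = 0.150669, p_m = 0.666667, p_d = 0.182664
Discount per step: exp(-r*dt) = 0.984620
Stock lattice S(k, j) with j the centered position index:
  k=0: S(0,+0) = 10.0400
  k=1: S(1,-1) = 6.6252; S(1,+0) = 10.0400; S(1,+1) = 15.2148
  k=2: S(2,-2) = 4.3719; S(2,-1) = 6.6252; S(2,+0) = 10.0400; S(2,+1) = 15.2148; S(2,+2) = 23.0568
  k=3: S(3,-3) = 2.8849; S(3,-2) = 4.3719; S(3,-1) = 6.6252; S(3,+0) = 10.0400; S(3,+1) = 15.2148; S(3,+2) = 23.0568; S(3,+3) = 34.9407
Terminal payoffs V(N, j) = max(K - S_T, 0):
  V(3,-3) = 8.695070; V(3,-2) = 7.208122; V(3,-1) = 4.954771; V(3,+0) = 1.540000; V(3,+1) = 0.000000; V(3,+2) = 0.000000; V(3,+3) = 0.000000
Backward induction: V(k, j) = exp(-r*dt) * [p_u * V(k+1, j+1) + p_m * V(k+1, j) + p_d * V(k+1, j-1)]
  V(2,-2) = exp(-r*dt) * [p_u*4.954771 + p_m*7.208122 + p_d*8.695070] = 7.030403
  V(2,-1) = exp(-r*dt) * [p_u*1.540000 + p_m*4.954771 + p_d*7.208122] = 4.777252
  V(2,+0) = exp(-r*dt) * [p_u*0.000000 + p_m*1.540000 + p_d*4.954771] = 1.902014
  V(2,+1) = exp(-r*dt) * [p_u*0.000000 + p_m*0.000000 + p_d*1.540000] = 0.276976
  V(2,+2) = exp(-r*dt) * [p_u*0.000000 + p_m*0.000000 + p_d*0.000000] = 0.000000
  V(1,-1) = exp(-r*dt) * [p_u*1.902014 + p_m*4.777252 + p_d*7.030403] = 4.682468
  V(1,+0) = exp(-r*dt) * [p_u*0.276976 + p_m*1.902014 + p_d*4.777252] = 2.148808
  V(1,+1) = exp(-r*dt) * [p_u*0.000000 + p_m*0.276976 + p_d*1.902014] = 0.523897
  V(0,+0) = exp(-r*dt) * [p_u*0.523897 + p_m*2.148808 + p_d*4.682468] = 2.330390


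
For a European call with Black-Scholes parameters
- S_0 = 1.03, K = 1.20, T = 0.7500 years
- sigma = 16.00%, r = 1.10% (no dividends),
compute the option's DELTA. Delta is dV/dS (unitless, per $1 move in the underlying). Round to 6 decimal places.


d1 = -0.9736489395; d2 = -1.1122130041
phi(d1) = 0.2483454243; exp(-qT) = 1.0000000000; exp(-rT) = 0.9917839379
N(d1) = 0.1651154390
Delta = exp(-qT) * N(d1) = 1.0000000000 * 0.1651154390 = 0.165115

Answer: Delta = 0.165115


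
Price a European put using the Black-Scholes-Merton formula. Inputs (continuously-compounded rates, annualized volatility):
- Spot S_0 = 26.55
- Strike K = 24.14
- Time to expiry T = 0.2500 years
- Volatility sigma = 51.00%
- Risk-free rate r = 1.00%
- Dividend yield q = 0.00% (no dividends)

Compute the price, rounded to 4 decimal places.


Answer: Price = 1.5181

Derivation:
d1 = (ln(S/K) + (r - q + 0.5*sigma^2) * T) / (sigma * sqrt(T)) = 0.51047856
d2 = d1 - sigma * sqrt(T) = 0.25547856
exp(-rT) = 0.99750312; exp(-qT) = 1.00000000
P = K * exp(-rT) * N(-d2) - S_0 * exp(-qT) * N(-d1)
N(-d1) = 0.30485812; N(-d2) = 0.39917675
P = 24.1400 * 0.99750312 * 0.39917675 - 26.5500 * 1.00000000 * 0.30485812 = 1.5181


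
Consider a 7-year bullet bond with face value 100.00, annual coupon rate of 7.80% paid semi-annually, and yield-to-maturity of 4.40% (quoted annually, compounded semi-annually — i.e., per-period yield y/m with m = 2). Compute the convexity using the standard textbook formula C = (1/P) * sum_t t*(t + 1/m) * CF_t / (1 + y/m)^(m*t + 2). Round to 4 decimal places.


Coupon per period c = face * coupon_rate / m = 3.900000
Periods per year m = 2; per-period yield y/m = 0.022000
Number of cashflows N = 14
Cashflows (t years, CF_t, discount factor 1/(1+y/m)^(m*t), PV):
  t = 0.5000: CF_t = 3.900000, DF = 0.978474, PV = 3.816047
  t = 1.0000: CF_t = 3.900000, DF = 0.957411, PV = 3.733901
  t = 1.5000: CF_t = 3.900000, DF = 0.936801, PV = 3.653524
  t = 2.0000: CF_t = 3.900000, DF = 0.916635, PV = 3.574876
  t = 2.5000: CF_t = 3.900000, DF = 0.896903, PV = 3.497922
  t = 3.0000: CF_t = 3.900000, DF = 0.877596, PV = 3.422624
  t = 3.5000: CF_t = 3.900000, DF = 0.858704, PV = 3.348947
  t = 4.0000: CF_t = 3.900000, DF = 0.840220, PV = 3.276857
  t = 4.5000: CF_t = 3.900000, DF = 0.822133, PV = 3.206318
  t = 5.0000: CF_t = 3.900000, DF = 0.804435, PV = 3.137297
  t = 5.5000: CF_t = 3.900000, DF = 0.787119, PV = 3.069762
  t = 6.0000: CF_t = 3.900000, DF = 0.770175, PV = 3.003681
  t = 6.5000: CF_t = 3.900000, DF = 0.753596, PV = 2.939023
  t = 7.0000: CF_t = 103.900000, DF = 0.737373, PV = 76.613095
Price P = sum_t PV_t = 120.293875
Convexity numerator sum_t t*(t + 1/m) * CF_t / (1+y/m)^(m*t + 2):
  t = 0.5000: term = 1.826762
  t = 1.0000: term = 5.362315
  t = 1.5000: term = 10.493766
  t = 2.0000: term = 17.113122
  t = 2.5000: term = 25.117106
  t = 3.0000: term = 34.406995
  t = 3.5000: term = 44.888447
  t = 4.0000: term = 56.471348
  t = 4.5000: term = 69.069653
  t = 5.0000: term = 82.601237
  t = 5.5000: term = 96.987754
  t = 6.0000: term = 112.154492
  t = 6.5000: term = 128.030242
  t = 7.0000: term = 3850.884724
Convexity = (1/P) * sum = 4535.407961 / 120.293875 = 37.702734

Answer: Convexity = 37.7027


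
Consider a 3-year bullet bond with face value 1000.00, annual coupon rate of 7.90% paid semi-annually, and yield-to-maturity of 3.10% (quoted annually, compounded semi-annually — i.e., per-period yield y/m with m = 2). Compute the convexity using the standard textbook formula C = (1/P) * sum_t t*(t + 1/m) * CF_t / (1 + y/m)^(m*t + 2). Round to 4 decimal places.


Answer: Convexity = 9.0466

Derivation:
Coupon per period c = face * coupon_rate / m = 39.500000
Periods per year m = 2; per-period yield y/m = 0.015500
Number of cashflows N = 6
Cashflows (t years, CF_t, discount factor 1/(1+y/m)^(m*t), PV):
  t = 0.5000: CF_t = 39.500000, DF = 0.984737, PV = 38.897095
  t = 1.0000: CF_t = 39.500000, DF = 0.969706, PV = 38.303392
  t = 1.5000: CF_t = 39.500000, DF = 0.954905, PV = 37.718752
  t = 2.0000: CF_t = 39.500000, DF = 0.940330, PV = 37.143035
  t = 2.5000: CF_t = 39.500000, DF = 0.925977, PV = 36.576105
  t = 3.0000: CF_t = 1039.500000, DF = 0.911844, PV = 947.861595
Price P = sum_t PV_t = 1136.499974
Convexity numerator sum_t t*(t + 1/m) * CF_t / (1+y/m)^(m*t + 2):
  t = 0.5000: term = 18.859376
  t = 1.0000: term = 55.714552
  t = 1.5000: term = 109.728315
  t = 2.0000: term = 180.089144
  t = 2.5000: term = 266.010552
  t = 3.0000: term = 9651.045671
Convexity = (1/P) * sum = 10281.447611 / 1136.499974 = 9.046589


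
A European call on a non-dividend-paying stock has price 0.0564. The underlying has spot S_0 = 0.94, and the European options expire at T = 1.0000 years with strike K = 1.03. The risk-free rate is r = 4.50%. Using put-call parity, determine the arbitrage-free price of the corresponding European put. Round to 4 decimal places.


Answer: Put price = 0.1011

Derivation:
Put-call parity: C - P = S_0 * exp(-qT) - K * exp(-rT).
S_0 * exp(-qT) = 0.9400 * 1.00000000 = 0.94000000
K * exp(-rT) = 1.0300 * 0.95599748 = 0.98467741
P = C - S*exp(-qT) + K*exp(-rT)
P = 0.0564 - 0.94000000 + 0.98467741 = 0.1011


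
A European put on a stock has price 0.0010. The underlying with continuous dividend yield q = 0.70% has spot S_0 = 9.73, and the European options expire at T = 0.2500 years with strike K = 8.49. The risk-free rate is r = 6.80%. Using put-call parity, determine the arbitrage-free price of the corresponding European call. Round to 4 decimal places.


Put-call parity: C - P = S_0 * exp(-qT) - K * exp(-rT).
S_0 * exp(-qT) = 9.7300 * 0.99825153 = 9.71298739
K * exp(-rT) = 8.4900 * 0.98314368 = 8.34688988
C = P + S*exp(-qT) - K*exp(-rT)
C = 0.0010 + 9.71298739 - 8.34688988 = 1.3671

Answer: Call price = 1.3671


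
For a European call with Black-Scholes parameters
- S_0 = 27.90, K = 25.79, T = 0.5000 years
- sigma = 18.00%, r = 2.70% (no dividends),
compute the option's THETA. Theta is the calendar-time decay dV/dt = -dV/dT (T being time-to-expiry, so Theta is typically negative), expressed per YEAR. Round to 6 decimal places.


d1 = 0.7875587897; d2 = 0.6602795690
phi(d1) = 0.2925665968; exp(-qT) = 1.0000000000; exp(-rT) = 0.9865907163
Theta = -S*exp(-qT)*phi(d1)*sigma/(2*sqrt(T)) - r*K*exp(-rT)*N(d2) + q*S*exp(-qT)*N(d1)
N(d1) = 0.7845225861; N(d2) = 0.7454627806; sqrt(T) = 0.7071067812
Term 1 = -27.9000 * 1.0000000000 * 0.2925665968 * 0.1800 / (2 * 0.7071067812) = -1.0389303908
Term 2 = -0.0270 * 25.7900 * 0.9865907163 * 0.7454627806 = -0.5121274984
Term 3 = 0 (no dividend yield, q = 0)
Theta = -1.0389303908 + (-0.5121274984) + (0.0000000000) = -1.551058

Answer: Theta = -1.551058


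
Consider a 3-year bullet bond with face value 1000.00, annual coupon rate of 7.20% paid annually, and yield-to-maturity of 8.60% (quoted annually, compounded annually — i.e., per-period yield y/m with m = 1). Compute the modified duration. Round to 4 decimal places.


Answer: Modified duration = 2.5775

Derivation:
Coupon per period c = face * coupon_rate / m = 72.000000
Periods per year m = 1; per-period yield y/m = 0.086000
Number of cashflows N = 3
Cashflows (t years, CF_t, discount factor 1/(1+y/m)^(m*t), PV):
  t = 1.0000: CF_t = 72.000000, DF = 0.920810, PV = 66.298343
  t = 2.0000: CF_t = 72.000000, DF = 0.847892, PV = 61.048198
  t = 3.0000: CF_t = 1072.000000, DF = 0.780747, PV = 836.961170
Price P = sum_t PV_t = 964.307710
First compute Macaulay numerator sum_t t * PV_t:
  t * PV_t at t = 1.0000: 66.298343
  t * PV_t at t = 2.0000: 122.096395
  t * PV_t at t = 3.0000: 2510.883509
Macaulay duration D = 2699.278247 / 964.307710 = 2.799188
Modified duration = D / (1 + y/m) = 2.799188 / (1 + 0.086000) = 2.577521


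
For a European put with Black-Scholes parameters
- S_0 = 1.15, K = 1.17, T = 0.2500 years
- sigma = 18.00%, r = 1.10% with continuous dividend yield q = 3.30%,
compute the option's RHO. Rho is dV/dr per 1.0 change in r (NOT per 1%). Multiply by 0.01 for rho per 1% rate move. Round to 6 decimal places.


Answer: Rho = -0.179985

Derivation:
d1 = -0.2076867382; d2 = -0.2976867382
phi(d1) = 0.3904304526; exp(-qT) = 0.9917839379; exp(-rT) = 0.9972537778
N(-d2) = 0.6170288669
Rho = -K*T*exp(-rT)*N(-d2) = -1.1700 * 0.2500 * 0.9972537778 * 0.6170288669 = -0.179985


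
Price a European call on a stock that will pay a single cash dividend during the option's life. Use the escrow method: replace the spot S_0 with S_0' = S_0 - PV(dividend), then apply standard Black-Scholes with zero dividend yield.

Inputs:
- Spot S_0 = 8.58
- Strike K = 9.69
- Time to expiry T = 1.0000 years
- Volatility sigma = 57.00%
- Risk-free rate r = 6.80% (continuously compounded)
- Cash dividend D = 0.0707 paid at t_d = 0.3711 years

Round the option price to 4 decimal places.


Answer: Price = 1.7106

Derivation:
PV(D) = D * exp(-r * t_d) = 0.0707 * 0.97508094 = 0.06893822
S_0' = S_0 - PV(D) = 8.5800 - 0.06893822 = 8.51106178
d1 = (ln(S_0'/K) + (r + sigma^2/2)*T) / (sigma*sqrt(T)) = 0.17670575
d2 = d1 - sigma*sqrt(T) = -0.39329425
exp(-rT) = 0.93426047
N(d1) = 0.57013024; N(d2) = 0.34705108
C = S_0' * N(d1) - K * exp(-rT) * N(d2) = 8.51106178 * 0.57013024 - 9.6900 * 0.93426047 * 0.34705108 = 1.7106


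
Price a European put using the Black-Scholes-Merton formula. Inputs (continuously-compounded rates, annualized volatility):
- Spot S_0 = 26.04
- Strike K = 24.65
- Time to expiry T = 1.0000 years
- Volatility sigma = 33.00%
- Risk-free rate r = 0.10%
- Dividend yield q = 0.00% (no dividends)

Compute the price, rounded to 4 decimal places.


Answer: Price = 2.6597

Derivation:
d1 = (ln(S/K) + (r - q + 0.5*sigma^2) * T) / (sigma * sqrt(T)) = 0.33426338
d2 = d1 - sigma * sqrt(T) = 0.00426338
exp(-rT) = 0.99900050; exp(-qT) = 1.00000000
P = K * exp(-rT) * N(-d2) - S_0 * exp(-qT) * N(-d1)
N(-d1) = 0.36909041; N(-d2) = 0.49829916
P = 24.6500 * 0.99900050 * 0.49829916 - 26.0400 * 1.00000000 * 0.36909041 = 2.6597


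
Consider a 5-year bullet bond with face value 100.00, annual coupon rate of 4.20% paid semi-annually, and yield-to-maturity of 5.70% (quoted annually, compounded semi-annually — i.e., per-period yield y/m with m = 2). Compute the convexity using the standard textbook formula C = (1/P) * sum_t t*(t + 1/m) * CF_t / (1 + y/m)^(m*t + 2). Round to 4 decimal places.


Answer: Convexity = 22.8616

Derivation:
Coupon per period c = face * coupon_rate / m = 2.100000
Periods per year m = 2; per-period yield y/m = 0.028500
Number of cashflows N = 10
Cashflows (t years, CF_t, discount factor 1/(1+y/m)^(m*t), PV):
  t = 0.5000: CF_t = 2.100000, DF = 0.972290, PV = 2.041808
  t = 1.0000: CF_t = 2.100000, DF = 0.945347, PV = 1.985229
  t = 1.5000: CF_t = 2.100000, DF = 0.919152, PV = 1.930218
  t = 2.0000: CF_t = 2.100000, DF = 0.893682, PV = 1.876731
  t = 2.5000: CF_t = 2.100000, DF = 0.868917, PV = 1.824727
  t = 3.0000: CF_t = 2.100000, DF = 0.844840, PV = 1.774163
  t = 3.5000: CF_t = 2.100000, DF = 0.821429, PV = 1.725000
  t = 4.0000: CF_t = 2.100000, DF = 0.798667, PV = 1.677200
  t = 4.5000: CF_t = 2.100000, DF = 0.776536, PV = 1.630725
  t = 5.0000: CF_t = 102.100000, DF = 0.755018, PV = 77.087291
Price P = sum_t PV_t = 93.553093
Convexity numerator sum_t t*(t + 1/m) * CF_t / (1+y/m)^(m*t + 2):
  t = 0.5000: term = 0.965109
  t = 1.0000: term = 2.815097
  t = 1.5000: term = 5.474180
  t = 2.0000: term = 8.870815
  t = 2.5000: term = 12.937504
  t = 3.0000: term = 17.610603
  t = 3.5000: term = 22.830145
  t = 4.0000: term = 28.539663
  t = 4.5000: term = 34.686027
  t = 5.0000: term = 2004.042297
Convexity = (1/P) * sum = 2138.771440 / 93.553093 = 22.861579


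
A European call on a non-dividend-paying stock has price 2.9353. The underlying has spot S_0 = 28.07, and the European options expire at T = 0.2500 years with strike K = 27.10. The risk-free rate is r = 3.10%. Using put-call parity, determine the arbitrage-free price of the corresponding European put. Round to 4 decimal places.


Put-call parity: C - P = S_0 * exp(-qT) - K * exp(-rT).
S_0 * exp(-qT) = 28.0700 * 1.00000000 = 28.07000000
K * exp(-rT) = 27.1000 * 0.99227995 = 26.89078675
P = C - S*exp(-qT) + K*exp(-rT)
P = 2.9353 - 28.07000000 + 26.89078675 = 1.7561

Answer: Put price = 1.7561


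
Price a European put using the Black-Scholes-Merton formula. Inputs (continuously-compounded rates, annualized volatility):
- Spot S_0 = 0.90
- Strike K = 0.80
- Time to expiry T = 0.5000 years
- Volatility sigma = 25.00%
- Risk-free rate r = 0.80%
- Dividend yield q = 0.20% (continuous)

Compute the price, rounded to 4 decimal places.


Answer: Price = 0.0219

Derivation:
d1 = (ln(S/K) + (r - q + 0.5*sigma^2) * T) / (sigma * sqrt(T)) = 0.77164038
d2 = d1 - sigma * sqrt(T) = 0.59486368
exp(-rT) = 0.99600799; exp(-qT) = 0.99900050
P = K * exp(-rT) * N(-d2) - S_0 * exp(-qT) * N(-d1)
N(-d1) = 0.22016373; N(-d2) = 0.27596730
P = 0.8000 * 0.99600799 * 0.27596730 - 0.9000 * 0.99900050 * 0.22016373 = 0.0219


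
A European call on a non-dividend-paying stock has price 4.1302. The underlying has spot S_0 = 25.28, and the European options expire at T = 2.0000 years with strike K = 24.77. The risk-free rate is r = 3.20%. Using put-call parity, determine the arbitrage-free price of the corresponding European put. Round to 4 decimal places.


Put-call parity: C - P = S_0 * exp(-qT) - K * exp(-rT).
S_0 * exp(-qT) = 25.2800 * 1.00000000 = 25.28000000
K * exp(-rT) = 24.7700 * 0.93800500 = 23.23438384
P = C - S*exp(-qT) + K*exp(-rT)
P = 4.1302 - 25.28000000 + 23.23438384 = 2.0846

Answer: Put price = 2.0846


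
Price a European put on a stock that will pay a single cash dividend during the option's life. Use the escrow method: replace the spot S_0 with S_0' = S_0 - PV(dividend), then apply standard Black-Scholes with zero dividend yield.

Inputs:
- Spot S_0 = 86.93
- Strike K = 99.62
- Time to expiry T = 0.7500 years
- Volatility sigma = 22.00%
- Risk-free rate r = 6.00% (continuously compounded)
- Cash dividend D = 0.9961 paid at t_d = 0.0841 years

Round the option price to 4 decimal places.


Answer: Price = 12.4956

Derivation:
PV(D) = D * exp(-r * t_d) = 0.9961 * 0.99496671 = 0.99108634
S_0' = S_0 - PV(D) = 86.9300 - 0.99108634 = 85.93891366
d1 = (ln(S_0'/K) + (r + sigma^2/2)*T) / (sigma*sqrt(T)) = -0.44390998
d2 = d1 - sigma*sqrt(T) = -0.63443557
exp(-rT) = 0.95599748
N(-d1) = 0.67144617; N(-d2) = 0.73710170
P = K * exp(-rT) * N(-d2) - S_0' * N(-d1) = 99.6200 * 0.95599748 * 0.73710170 - 85.93891366 * 0.67144617 = 12.4956


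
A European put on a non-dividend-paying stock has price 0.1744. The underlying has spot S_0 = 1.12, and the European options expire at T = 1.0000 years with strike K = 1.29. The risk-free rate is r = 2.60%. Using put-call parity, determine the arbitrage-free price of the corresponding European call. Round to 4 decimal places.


Answer: Call price = 0.0375

Derivation:
Put-call parity: C - P = S_0 * exp(-qT) - K * exp(-rT).
S_0 * exp(-qT) = 1.1200 * 1.00000000 = 1.12000000
K * exp(-rT) = 1.2900 * 0.97433509 = 1.25689227
C = P + S*exp(-qT) - K*exp(-rT)
C = 0.1744 + 1.12000000 - 1.25689227 = 0.0375


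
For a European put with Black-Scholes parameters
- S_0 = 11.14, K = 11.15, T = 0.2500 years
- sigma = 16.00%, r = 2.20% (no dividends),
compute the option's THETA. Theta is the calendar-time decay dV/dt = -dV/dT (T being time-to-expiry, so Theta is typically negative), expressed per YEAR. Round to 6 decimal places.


d1 = 0.0975342074; d2 = 0.0175342074
phi(d1) = 0.3970492328; exp(-qT) = 1.0000000000; exp(-rT) = 0.9945150973
Theta = -S*exp(-qT)*phi(d1)*sigma/(2*sqrt(T)) + r*K*exp(-rT)*N(-d2) - q*S*exp(-qT)*N(-d1)
N(-d1) = 0.4611510851; N(-d2) = 0.4930052217; sqrt(T) = 0.5000000000
Term 1 = -11.1400 * 1.0000000000 * 0.3970492328 * 0.1600 / (2 * 0.5000000000) = -0.7077005525
Term 2 = 0.0220 * 11.1500 * 0.9945150973 * 0.4930052217 = 0.1202708687
Term 3 = 0 (no dividend yield, q = 0)
Theta = -0.7077005525 + (0.1202708687) + (0.0000000000) = -0.587430

Answer: Theta = -0.587430


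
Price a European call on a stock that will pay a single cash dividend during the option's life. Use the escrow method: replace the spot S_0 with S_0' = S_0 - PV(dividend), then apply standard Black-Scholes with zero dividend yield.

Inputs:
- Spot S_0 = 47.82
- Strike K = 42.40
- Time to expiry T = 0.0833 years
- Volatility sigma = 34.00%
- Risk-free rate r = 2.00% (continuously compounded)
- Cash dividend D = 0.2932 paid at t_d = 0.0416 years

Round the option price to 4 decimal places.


Answer: Price = 5.4545

Derivation:
PV(D) = D * exp(-r * t_d) = 0.2932 * 0.99916835 = 0.29295616
S_0' = S_0 - PV(D) = 47.8200 - 0.29295616 = 47.52704384
d1 = (ln(S_0'/K) + (r + sigma^2/2)*T) / (sigma*sqrt(T)) = 1.22930171
d2 = d1 - sigma*sqrt(T) = 1.13117179
exp(-rT) = 0.99833539
N(d1) = 0.89052065; N(d2) = 0.87100860
C = S_0' * N(d1) - K * exp(-rT) * N(d2) = 47.52704384 * 0.89052065 - 42.4000 * 0.99833539 * 0.87100860 = 5.4545


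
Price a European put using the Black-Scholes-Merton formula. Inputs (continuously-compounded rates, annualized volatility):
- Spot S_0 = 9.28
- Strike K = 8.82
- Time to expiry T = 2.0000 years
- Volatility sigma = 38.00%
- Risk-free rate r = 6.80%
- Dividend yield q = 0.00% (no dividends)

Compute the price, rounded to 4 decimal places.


d1 = (ln(S/K) + (r - q + 0.5*sigma^2) * T) / (sigma * sqrt(T)) = 0.61637321
d2 = d1 - sigma * sqrt(T) = 0.07897206
exp(-rT) = 0.87284263; exp(-qT) = 1.00000000
P = K * exp(-rT) * N(-d2) - S_0 * exp(-qT) * N(-d1)
N(-d1) = 0.26882411; N(-d2) = 0.46852742
P = 8.8200 * 0.87284263 * 0.46852742 - 9.2800 * 1.00000000 * 0.26882411 = 1.1123

Answer: Price = 1.1123


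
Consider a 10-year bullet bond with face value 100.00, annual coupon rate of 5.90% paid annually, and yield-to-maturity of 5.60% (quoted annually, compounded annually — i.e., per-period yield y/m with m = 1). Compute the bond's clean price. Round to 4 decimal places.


Answer: Price = 102.2505

Derivation:
Coupon per period c = face * coupon_rate / m = 5.900000
Periods per year m = 1; per-period yield y/m = 0.056000
Number of cashflows N = 10
Cashflows (t years, CF_t, discount factor 1/(1+y/m)^(m*t), PV):
  t = 1.0000: CF_t = 5.900000, DF = 0.946970, PV = 5.587121
  t = 2.0000: CF_t = 5.900000, DF = 0.896752, PV = 5.290834
  t = 3.0000: CF_t = 5.900000, DF = 0.849197, PV = 5.010260
  t = 4.0000: CF_t = 5.900000, DF = 0.804163, PV = 4.744564
  t = 5.0000: CF_t = 5.900000, DF = 0.761518, PV = 4.492959
  t = 6.0000: CF_t = 5.900000, DF = 0.721135, PV = 4.254696
  t = 7.0000: CF_t = 5.900000, DF = 0.682893, PV = 4.029068
  t = 8.0000: CF_t = 5.900000, DF = 0.646679, PV = 3.815405
  t = 9.0000: CF_t = 5.900000, DF = 0.612385, PV = 3.613073
  t = 10.0000: CF_t = 105.900000, DF = 0.579910, PV = 61.412500
Price P = sum_t PV_t = 102.250481


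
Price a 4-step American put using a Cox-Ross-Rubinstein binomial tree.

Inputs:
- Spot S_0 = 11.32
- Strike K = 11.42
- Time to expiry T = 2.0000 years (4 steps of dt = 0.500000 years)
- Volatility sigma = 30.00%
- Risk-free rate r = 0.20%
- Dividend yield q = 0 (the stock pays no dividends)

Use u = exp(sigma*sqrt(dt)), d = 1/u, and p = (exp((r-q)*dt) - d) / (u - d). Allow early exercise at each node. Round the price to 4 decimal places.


Answer: Price = V(0,0) = 1.8471

Derivation:
dt = T/N = 0.500000
u = exp(sigma*sqrt(dt)) = 1.236311; d = 1/u = 0.808858
p = (exp((r-q)*dt) - d) / (u - d) = 0.449506
Discount per step: exp(-r*dt) = 0.999000
Stock lattice S(k, i) with i counting down-moves:
  k=0: S(0,0) = 11.3200
  k=1: S(1,0) = 13.9950; S(1,1) = 9.1563
  k=2: S(2,0) = 17.3022; S(2,1) = 11.3200; S(2,2) = 7.4061
  k=3: S(3,0) = 21.3909; S(3,1) = 13.9950; S(3,2) = 9.1563; S(3,3) = 5.9905
  k=4: S(4,0) = 26.4458; S(4,1) = 17.3022; S(4,2) = 11.3200; S(4,3) = 7.4061; S(4,4) = 4.8455
Terminal payoffs V(N, i) = max(K - S_T, 0):
  V(4,0) = 0.000000; V(4,1) = 0.000000; V(4,2) = 0.100000; V(4,3) = 4.013878; V(4,4) = 6.574536
Backward induction: V(k, i) = exp(-r*dt) * [p * V(k+1, i) + (1-p) * V(k+1, i+1)]; then take max(V_cont, immediate exercise) for American.
  V(3,0) = exp(-r*dt) * [p*0.000000 + (1-p)*0.000000] = 0.000000; exercise = 0.000000; V(3,0) = max -> 0.000000
  V(3,1) = exp(-r*dt) * [p*0.000000 + (1-p)*0.100000] = 0.054994; exercise = 0.000000; V(3,1) = max -> 0.054994
  V(3,2) = exp(-r*dt) * [p*0.100000 + (1-p)*4.013878] = 2.252314; exercise = 2.263729; V(3,2) = max -> 2.263729
  V(3,3) = exp(-r*dt) * [p*4.013878 + (1-p)*6.574536] = 5.418085; exercise = 5.429499; V(3,3) = max -> 5.429499
  V(2,0) = exp(-r*dt) * [p*0.000000 + (1-p)*0.054994] = 0.030244; exercise = 0.000000; V(2,0) = max -> 0.030244
  V(2,1) = exp(-r*dt) * [p*0.054994 + (1-p)*2.263729] = 1.269620; exercise = 0.100000; V(2,1) = max -> 1.269620
  V(2,2) = exp(-r*dt) * [p*2.263729 + (1-p)*5.429499] = 4.002463; exercise = 4.013878; V(2,2) = max -> 4.013878
  V(1,0) = exp(-r*dt) * [p*0.030244 + (1-p)*1.269620] = 0.711801; exercise = 0.000000; V(1,0) = max -> 0.711801
  V(1,1) = exp(-r*dt) * [p*1.269620 + (1-p)*4.013878] = 2.777540; exercise = 2.263729; V(1,1) = max -> 2.777540
  V(0,0) = exp(-r*dt) * [p*0.711801 + (1-p)*2.777540] = 1.847131; exercise = 0.100000; V(0,0) = max -> 1.847131


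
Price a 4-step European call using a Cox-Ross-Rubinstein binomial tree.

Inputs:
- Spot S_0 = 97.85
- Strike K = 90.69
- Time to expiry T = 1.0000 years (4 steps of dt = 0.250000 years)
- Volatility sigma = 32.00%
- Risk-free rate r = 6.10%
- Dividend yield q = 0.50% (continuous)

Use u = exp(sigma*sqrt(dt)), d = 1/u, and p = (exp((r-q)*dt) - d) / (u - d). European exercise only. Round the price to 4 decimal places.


Answer: Price = V(0,0) = 18.8111

Derivation:
dt = T/N = 0.250000
u = exp(sigma*sqrt(dt)) = 1.173511; d = 1/u = 0.852144
p = (exp((r-q)*dt) - d) / (u - d) = 0.503955
Discount per step: exp(-r*dt) = 0.984866
Stock lattice S(k, i) with i counting down-moves:
  k=0: S(0,0) = 97.8500
  k=1: S(1,0) = 114.8280; S(1,1) = 83.3823
  k=2: S(2,0) = 134.7520; S(2,1) = 97.8500; S(2,2) = 71.0537
  k=3: S(3,0) = 158.1329; S(3,1) = 114.8280; S(3,2) = 83.3823; S(3,3) = 60.5480
  k=4: S(4,0) = 185.5707; S(4,1) = 134.7520; S(4,2) = 97.8500; S(4,3) = 71.0537; S(4,4) = 51.5956
Terminal payoffs V(N, i) = max(S_T - K, 0):
  V(4,0) = 94.880654; V(4,1) = 44.061952; V(4,2) = 7.160000; V(4,3) = 0.000000; V(4,4) = 0.000000
Backward induction: V(k, i) = exp(-r*dt) * [p * V(k+1, i) + (1-p) * V(k+1, i+1)].
  V(3,0) = exp(-r*dt) * [p*94.880654 + (1-p)*44.061952] = 68.617868
  V(3,1) = exp(-r*dt) * [p*44.061952 + (1-p)*7.160000] = 25.367124
  V(3,2) = exp(-r*dt) * [p*7.160000 + (1-p)*0.000000] = 3.553711
  V(3,3) = exp(-r*dt) * [p*0.000000 + (1-p)*0.000000] = 0.000000
  V(2,0) = exp(-r*dt) * [p*68.617868 + (1-p)*25.367124] = 46.449781
  V(2,1) = exp(-r*dt) * [p*25.367124 + (1-p)*3.553711] = 14.326544
  V(2,2) = exp(-r*dt) * [p*3.553711 + (1-p)*0.000000] = 1.763808
  V(1,0) = exp(-r*dt) * [p*46.449781 + (1-p)*14.326544] = 30.053395
  V(1,1) = exp(-r*dt) * [p*14.326544 + (1-p)*1.763808] = 7.972356
  V(0,0) = exp(-r*dt) * [p*30.053395 + (1-p)*7.972356] = 18.811146


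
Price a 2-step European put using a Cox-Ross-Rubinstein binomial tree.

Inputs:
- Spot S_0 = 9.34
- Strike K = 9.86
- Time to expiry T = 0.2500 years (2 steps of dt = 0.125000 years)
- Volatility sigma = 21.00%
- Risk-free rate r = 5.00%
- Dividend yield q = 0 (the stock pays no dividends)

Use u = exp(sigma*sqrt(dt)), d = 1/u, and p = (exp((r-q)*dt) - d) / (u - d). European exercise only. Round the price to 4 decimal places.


dt = T/N = 0.125000
u = exp(sigma*sqrt(dt)) = 1.077072; d = 1/u = 0.928443
p = (exp((r-q)*dt) - d) / (u - d) = 0.523630
Discount per step: exp(-r*dt) = 0.993769
Stock lattice S(k, i) with i counting down-moves:
  k=0: S(0,0) = 9.3400
  k=1: S(1,0) = 10.0599; S(1,1) = 8.6717
  k=2: S(2,0) = 10.8352; S(2,1) = 9.3400; S(2,2) = 8.0511
Terminal payoffs V(N, i) = max(K - S_T, 0):
  V(2,0) = 0.000000; V(2,1) = 0.520000; V(2,2) = 1.808859
Backward induction: V(k, i) = exp(-r*dt) * [p * V(k+1, i) + (1-p) * V(k+1, i+1)].
  V(1,0) = exp(-r*dt) * [p*0.000000 + (1-p)*0.520000] = 0.246169
  V(1,1) = exp(-r*dt) * [p*0.520000 + (1-p)*1.808859] = 1.126909
  V(0,0) = exp(-r*dt) * [p*0.246169 + (1-p)*1.126909] = 0.661580

Answer: Price = V(0,0) = 0.6616


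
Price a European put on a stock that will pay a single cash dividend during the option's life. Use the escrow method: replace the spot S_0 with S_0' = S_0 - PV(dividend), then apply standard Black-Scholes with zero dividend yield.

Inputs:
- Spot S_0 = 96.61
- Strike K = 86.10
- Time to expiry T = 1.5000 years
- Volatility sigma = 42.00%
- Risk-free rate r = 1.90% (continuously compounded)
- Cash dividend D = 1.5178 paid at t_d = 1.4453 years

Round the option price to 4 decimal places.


PV(D) = D * exp(-r * t_d) = 1.5178 * 0.97291292 = 1.47668723
S_0' = S_0 - PV(D) = 96.6100 - 1.47668723 = 95.13331277
d1 = (ln(S_0'/K) + (r + sigma^2/2)*T) / (sigma*sqrt(T)) = 0.50655796
d2 = d1 - sigma*sqrt(T) = -0.00783489
exp(-rT) = 0.97190229
N(-d1) = 0.30623251; N(-d2) = 0.50312564
P = K * exp(-rT) * N(-d2) - S_0' * N(-d1) = 86.1000 * 0.97190229 * 0.50312564 - 95.13331277 * 0.30623251 = 12.9690

Answer: Price = 12.9690


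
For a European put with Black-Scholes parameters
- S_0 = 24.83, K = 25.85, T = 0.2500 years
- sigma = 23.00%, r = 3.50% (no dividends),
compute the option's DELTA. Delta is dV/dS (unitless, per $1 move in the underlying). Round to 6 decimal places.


Answer: Delta = -0.585694

Derivation:
d1 = -0.2164826212; d2 = -0.3314826212
phi(d1) = 0.3897027945; exp(-qT) = 1.0000000000; exp(-rT) = 0.9912881698
N(-d1) = 0.5856942149
Delta = -exp(-qT) * N(-d1) = -1.0000000000 * 0.5856942149 = -0.585694


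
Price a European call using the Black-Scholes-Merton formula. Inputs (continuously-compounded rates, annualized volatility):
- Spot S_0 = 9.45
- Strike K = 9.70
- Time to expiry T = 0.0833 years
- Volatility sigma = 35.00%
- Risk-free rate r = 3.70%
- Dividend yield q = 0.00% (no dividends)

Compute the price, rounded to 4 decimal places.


Answer: Price = 0.2850

Derivation:
d1 = (ln(S/K) + (r - q + 0.5*sigma^2) * T) / (sigma * sqrt(T)) = -0.17746598
d2 = d1 - sigma * sqrt(T) = -0.27848207
exp(-rT) = 0.99692264; exp(-qT) = 1.00000000
C = S_0 * exp(-qT) * N(d1) - K * exp(-rT) * N(d2)
N(d1) = 0.42957119; N(d2) = 0.39032116
C = 9.4500 * 1.00000000 * 0.42957119 - 9.7000 * 0.99692264 * 0.39032116 = 0.2850


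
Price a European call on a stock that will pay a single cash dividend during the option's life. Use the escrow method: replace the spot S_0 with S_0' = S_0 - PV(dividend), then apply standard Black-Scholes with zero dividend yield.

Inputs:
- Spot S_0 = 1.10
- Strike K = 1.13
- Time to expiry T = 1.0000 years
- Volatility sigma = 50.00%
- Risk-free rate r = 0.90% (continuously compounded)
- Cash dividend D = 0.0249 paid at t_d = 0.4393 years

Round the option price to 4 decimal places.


PV(D) = D * exp(-r * t_d) = 0.0249 * 0.99605411 = 0.02480175
S_0' = S_0 - PV(D) = 1.1000 - 0.02480175 = 1.07519825
d1 = (ln(S_0'/K) + (r + sigma^2/2)*T) / (sigma*sqrt(T)) = 0.16857487
d2 = d1 - sigma*sqrt(T) = -0.33142513
exp(-rT) = 0.99104038
N(d1) = 0.56693447; N(d2) = 0.37016169
C = S_0' * N(d1) - K * exp(-rT) * N(d2) = 1.07519825 * 0.56693447 - 1.1300 * 0.99104038 * 0.37016169 = 0.1950

Answer: Price = 0.1950


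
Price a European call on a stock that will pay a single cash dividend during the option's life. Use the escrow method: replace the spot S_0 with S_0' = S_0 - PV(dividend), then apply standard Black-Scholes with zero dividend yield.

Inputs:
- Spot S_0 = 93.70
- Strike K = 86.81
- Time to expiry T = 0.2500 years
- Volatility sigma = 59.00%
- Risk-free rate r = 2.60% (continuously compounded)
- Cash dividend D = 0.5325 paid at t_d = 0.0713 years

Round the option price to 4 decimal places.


PV(D) = D * exp(-r * t_d) = 0.5325 * 0.99814792 = 0.53151377
S_0' = S_0 - PV(D) = 93.7000 - 0.53151377 = 93.16848623
d1 = (ln(S_0'/K) + (r + sigma^2/2)*T) / (sigma*sqrt(T)) = 0.40915326
d2 = d1 - sigma*sqrt(T) = 0.11415326
exp(-rT) = 0.99352108
N(d1) = 0.65878640; N(d2) = 0.54544185
C = S_0' * N(d1) - K * exp(-rT) * N(d2) = 93.16848623 * 0.65878640 - 86.8100 * 0.99352108 * 0.54544185 = 14.3351

Answer: Price = 14.3351


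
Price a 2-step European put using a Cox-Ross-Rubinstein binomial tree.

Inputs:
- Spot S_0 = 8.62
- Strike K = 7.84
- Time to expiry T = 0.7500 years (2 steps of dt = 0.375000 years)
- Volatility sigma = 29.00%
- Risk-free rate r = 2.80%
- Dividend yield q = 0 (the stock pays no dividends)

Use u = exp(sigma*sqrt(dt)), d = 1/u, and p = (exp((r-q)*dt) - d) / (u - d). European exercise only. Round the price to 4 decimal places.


dt = T/N = 0.375000
u = exp(sigma*sqrt(dt)) = 1.194333; d = 1/u = 0.837287
p = (exp((r-q)*dt) - d) / (u - d) = 0.485282
Discount per step: exp(-r*dt) = 0.989555
Stock lattice S(k, i) with i counting down-moves:
  k=0: S(0,0) = 8.6200
  k=1: S(1,0) = 10.2952; S(1,1) = 7.2174
  k=2: S(2,0) = 12.2958; S(2,1) = 8.6200; S(2,2) = 6.0431
Terminal payoffs V(N, i) = max(K - S_T, 0):
  V(2,0) = 0.000000; V(2,1) = 0.000000; V(2,2) = 1.796949
Backward induction: V(k, i) = exp(-r*dt) * [p * V(k+1, i) + (1-p) * V(k+1, i+1)].
  V(1,0) = exp(-r*dt) * [p*0.000000 + (1-p)*0.000000] = 0.000000
  V(1,1) = exp(-r*dt) * [p*0.000000 + (1-p)*1.796949] = 0.915261
  V(0,0) = exp(-r*dt) * [p*0.000000 + (1-p)*0.915261] = 0.466180

Answer: Price = V(0,0) = 0.4662


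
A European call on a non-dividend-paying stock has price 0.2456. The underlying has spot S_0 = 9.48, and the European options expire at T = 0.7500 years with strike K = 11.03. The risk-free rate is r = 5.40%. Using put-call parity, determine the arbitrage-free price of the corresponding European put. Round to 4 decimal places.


Answer: Put price = 1.3578

Derivation:
Put-call parity: C - P = S_0 * exp(-qT) - K * exp(-rT).
S_0 * exp(-qT) = 9.4800 * 1.00000000 = 9.48000000
K * exp(-rT) = 11.0300 * 0.96030916 = 10.59221008
P = C - S*exp(-qT) + K*exp(-rT)
P = 0.2456 - 9.48000000 + 10.59221008 = 1.3578


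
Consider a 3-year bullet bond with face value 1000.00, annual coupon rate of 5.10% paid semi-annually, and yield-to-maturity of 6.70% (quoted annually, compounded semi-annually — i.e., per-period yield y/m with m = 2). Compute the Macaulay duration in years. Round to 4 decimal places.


Answer: Macaulay duration = 2.8148 years

Derivation:
Coupon per period c = face * coupon_rate / m = 25.500000
Periods per year m = 2; per-period yield y/m = 0.033500
Number of cashflows N = 6
Cashflows (t years, CF_t, discount factor 1/(1+y/m)^(m*t), PV):
  t = 0.5000: CF_t = 25.500000, DF = 0.967586, PV = 24.673440
  t = 1.0000: CF_t = 25.500000, DF = 0.936222, PV = 23.873672
  t = 1.5000: CF_t = 25.500000, DF = 0.905876, PV = 23.099828
  t = 2.0000: CF_t = 25.500000, DF = 0.876512, PV = 22.351067
  t = 2.5000: CF_t = 25.500000, DF = 0.848101, PV = 21.626576
  t = 3.0000: CF_t = 1025.500000, DF = 0.820611, PV = 841.536154
Price P = sum_t PV_t = 957.160737
Macaulay numerator sum_t t * PV_t:
  t * PV_t at t = 0.5000: 12.336720
  t * PV_t at t = 1.0000: 23.873672
  t * PV_t at t = 1.5000: 34.649741
  t * PV_t at t = 2.0000: 44.702134
  t * PV_t at t = 2.5000: 54.066441
  t * PV_t at t = 3.0000: 2524.608463
Macaulay duration D = (sum_t t * PV_t) / P = 2694.237170 / 957.160737 = 2.814822


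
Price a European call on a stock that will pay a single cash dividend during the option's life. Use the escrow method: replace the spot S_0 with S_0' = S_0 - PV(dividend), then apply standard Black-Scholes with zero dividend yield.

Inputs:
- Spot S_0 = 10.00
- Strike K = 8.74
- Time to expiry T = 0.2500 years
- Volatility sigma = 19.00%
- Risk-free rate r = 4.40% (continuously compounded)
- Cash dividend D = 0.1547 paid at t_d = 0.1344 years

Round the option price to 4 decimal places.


PV(D) = D * exp(-r * t_d) = 0.1547 * 0.99410385 = 0.15378787
S_0' = S_0 - PV(D) = 10.0000 - 0.15378787 = 9.84621213
d1 = (ln(S_0'/K) + (r + sigma^2/2)*T) / (sigma*sqrt(T)) = 1.41778039
d2 = d1 - sigma*sqrt(T) = 1.32278039
exp(-rT) = 0.98906028
N(d1) = 0.92187255; N(d2) = 0.90704579
C = S_0' * N(d1) - K * exp(-rT) * N(d2) = 9.84621213 * 0.92187255 - 8.7400 * 0.98906028 * 0.90704579 = 1.2361

Answer: Price = 1.2361


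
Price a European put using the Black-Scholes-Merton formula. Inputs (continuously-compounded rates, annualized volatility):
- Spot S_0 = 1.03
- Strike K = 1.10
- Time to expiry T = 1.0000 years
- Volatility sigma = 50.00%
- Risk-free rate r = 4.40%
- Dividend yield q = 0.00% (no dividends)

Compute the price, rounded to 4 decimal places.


d1 = (ln(S/K) + (r - q + 0.5*sigma^2) * T) / (sigma * sqrt(T)) = 0.20649724
d2 = d1 - sigma * sqrt(T) = -0.29350276
exp(-rT) = 0.95695396; exp(-qT) = 1.00000000
P = K * exp(-rT) * N(-d2) - S_0 * exp(-qT) * N(-d1)
N(-d1) = 0.41820126; N(-d2) = 0.61543105
P = 1.1000 * 0.95695396 * 0.61543105 - 1.0300 * 1.00000000 * 0.41820126 = 0.2171

Answer: Price = 0.2171


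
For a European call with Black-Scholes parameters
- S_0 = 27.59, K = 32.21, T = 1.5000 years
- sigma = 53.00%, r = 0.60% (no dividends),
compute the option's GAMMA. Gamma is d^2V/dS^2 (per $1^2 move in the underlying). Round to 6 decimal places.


d1 = 0.0999074843; d2 = -0.5492072975
phi(d1) = 0.3969562182; exp(-qT) = 1.0000000000; exp(-rT) = 0.9910403788
Gamma = exp(-qT) * phi(d1) / (S * sigma * sqrt(T)) = 1.0000000000 * 0.3969562182 / (27.5900 * 0.5300 * 1.2247448714) = 0.022165

Answer: Gamma = 0.022165


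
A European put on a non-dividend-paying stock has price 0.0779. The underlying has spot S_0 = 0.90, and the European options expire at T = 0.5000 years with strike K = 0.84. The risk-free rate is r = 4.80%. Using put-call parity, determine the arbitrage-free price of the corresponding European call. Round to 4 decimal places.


Answer: Call price = 0.1578

Derivation:
Put-call parity: C - P = S_0 * exp(-qT) - K * exp(-rT).
S_0 * exp(-qT) = 0.9000 * 1.00000000 = 0.90000000
K * exp(-rT) = 0.8400 * 0.97628571 = 0.82008000
C = P + S*exp(-qT) - K*exp(-rT)
C = 0.0779 + 0.90000000 - 0.82008000 = 0.1578


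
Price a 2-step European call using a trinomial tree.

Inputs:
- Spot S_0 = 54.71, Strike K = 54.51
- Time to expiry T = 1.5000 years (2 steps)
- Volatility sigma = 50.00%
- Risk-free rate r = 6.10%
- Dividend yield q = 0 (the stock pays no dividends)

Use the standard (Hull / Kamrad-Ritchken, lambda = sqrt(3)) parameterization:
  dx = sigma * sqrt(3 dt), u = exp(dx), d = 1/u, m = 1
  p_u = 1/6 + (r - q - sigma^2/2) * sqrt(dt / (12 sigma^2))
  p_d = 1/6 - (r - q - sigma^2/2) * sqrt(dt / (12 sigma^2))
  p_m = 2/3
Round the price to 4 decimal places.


Answer: Price = V(0,0) = 13.2927

Derivation:
dt = T/N = 0.750000; dx = sigma*sqrt(3*dt) = 0.750000
u = exp(dx) = 2.117000; d = 1/u = 0.472367
p_u = 0.134667, p_m = 0.666667, p_d = 0.198667
Discount per step: exp(-r*dt) = 0.955281
Stock lattice S(k, j) with j the centered position index:
  k=0: S(0,+0) = 54.7100
  k=1: S(1,-1) = 25.8432; S(1,+0) = 54.7100; S(1,+1) = 115.8211
  k=2: S(2,-2) = 12.2075; S(2,-1) = 25.8432; S(2,+0) = 54.7100; S(2,+1) = 115.8211; S(2,+2) = 245.1932
Terminal payoffs V(N, j) = max(S_T - K, 0):
  V(2,-2) = 0.000000; V(2,-1) = 0.000000; V(2,+0) = 0.200000; V(2,+1) = 61.311071; V(2,+2) = 190.683209
Backward induction: V(k, j) = exp(-r*dt) * [p_u * V(k+1, j+1) + p_m * V(k+1, j) + p_d * V(k+1, j-1)]
  V(1,-1) = exp(-r*dt) * [p_u*0.200000 + p_m*0.000000 + p_d*0.000000] = 0.025729
  V(1,+0) = exp(-r*dt) * [p_u*61.311071 + p_m*0.200000 + p_d*0.000000] = 8.014701
  V(1,+1) = exp(-r*dt) * [p_u*190.683209 + p_m*61.311071 + p_d*0.200000] = 63.614488
  V(0,+0) = exp(-r*dt) * [p_u*63.614488 + p_m*8.014701 + p_d*0.025729] = 13.292729


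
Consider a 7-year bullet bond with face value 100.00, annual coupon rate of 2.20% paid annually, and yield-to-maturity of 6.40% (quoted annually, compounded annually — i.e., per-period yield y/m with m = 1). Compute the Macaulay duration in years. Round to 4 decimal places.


Coupon per period c = face * coupon_rate / m = 2.200000
Periods per year m = 1; per-period yield y/m = 0.064000
Number of cashflows N = 7
Cashflows (t years, CF_t, discount factor 1/(1+y/m)^(m*t), PV):
  t = 1.0000: CF_t = 2.200000, DF = 0.939850, PV = 2.067669
  t = 2.0000: CF_t = 2.200000, DF = 0.883317, PV = 1.943298
  t = 3.0000: CF_t = 2.200000, DF = 0.830185, PV = 1.826408
  t = 4.0000: CF_t = 2.200000, DF = 0.780249, PV = 1.716549
  t = 5.0000: CF_t = 2.200000, DF = 0.733317, PV = 1.613298
  t = 6.0000: CF_t = 2.200000, DF = 0.689208, PV = 1.516257
  t = 7.0000: CF_t = 102.200000, DF = 0.647752, PV = 66.200230
Price P = sum_t PV_t = 76.883710
Macaulay numerator sum_t t * PV_t:
  t * PV_t at t = 1.0000: 2.067669
  t * PV_t at t = 2.0000: 3.886596
  t * PV_t at t = 3.0000: 5.479224
  t * PV_t at t = 4.0000: 6.866195
  t * PV_t at t = 5.0000: 8.066489
  t * PV_t at t = 6.0000: 9.097544
  t * PV_t at t = 7.0000: 463.401612
Macaulay duration D = (sum_t t * PV_t) / P = 498.865330 / 76.883710 = 6.488570

Answer: Macaulay duration = 6.4886 years


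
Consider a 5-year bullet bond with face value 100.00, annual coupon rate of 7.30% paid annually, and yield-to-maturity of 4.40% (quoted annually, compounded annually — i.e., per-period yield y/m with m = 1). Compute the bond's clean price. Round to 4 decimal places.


Coupon per period c = face * coupon_rate / m = 7.300000
Periods per year m = 1; per-period yield y/m = 0.044000
Number of cashflows N = 5
Cashflows (t years, CF_t, discount factor 1/(1+y/m)^(m*t), PV):
  t = 1.0000: CF_t = 7.300000, DF = 0.957854, PV = 6.992337
  t = 2.0000: CF_t = 7.300000, DF = 0.917485, PV = 6.697641
  t = 3.0000: CF_t = 7.300000, DF = 0.878817, PV = 6.415365
  t = 4.0000: CF_t = 7.300000, DF = 0.841779, PV = 6.144986
  t = 5.0000: CF_t = 107.300000, DF = 0.806302, PV = 86.516159
Price P = sum_t PV_t = 112.766487

Answer: Price = 112.7665


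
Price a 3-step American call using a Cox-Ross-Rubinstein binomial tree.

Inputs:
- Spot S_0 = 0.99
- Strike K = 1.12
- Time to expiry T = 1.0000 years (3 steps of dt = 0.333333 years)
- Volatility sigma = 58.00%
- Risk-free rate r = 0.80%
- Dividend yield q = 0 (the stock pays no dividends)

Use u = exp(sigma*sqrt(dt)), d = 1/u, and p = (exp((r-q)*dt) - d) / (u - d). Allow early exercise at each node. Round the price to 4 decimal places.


dt = T/N = 0.333333
u = exp(sigma*sqrt(dt)) = 1.397749; d = 1/u = 0.715436
p = (exp((r-q)*dt) - d) / (u - d) = 0.420971
Discount per step: exp(-r*dt) = 0.997337
Stock lattice S(k, i) with i counting down-moves:
  k=0: S(0,0) = 0.9900
  k=1: S(1,0) = 1.3838; S(1,1) = 0.7083
  k=2: S(2,0) = 1.9342; S(2,1) = 0.9900; S(2,2) = 0.5067
  k=3: S(3,0) = 2.7035; S(3,1) = 1.3838; S(3,2) = 0.7083; S(3,3) = 0.3625
Terminal payoffs V(N, i) = max(S_T - K, 0):
  V(3,0) = 1.583478; V(3,1) = 0.263772; V(3,2) = 0.000000; V(3,3) = 0.000000
Backward induction: V(k, i) = exp(-r*dt) * [p * V(k+1, i) + (1-p) * V(k+1, i+1)]; then take max(V_cont, immediate exercise) for American.
  V(2,0) = exp(-r*dt) * [p*1.583478 + (1-p)*0.263772] = 0.817148; exercise = 0.814166; V(2,0) = max -> 0.817148
  V(2,1) = exp(-r*dt) * [p*0.263772 + (1-p)*0.000000] = 0.110745; exercise = 0.000000; V(2,1) = max -> 0.110745
  V(2,2) = exp(-r*dt) * [p*0.000000 + (1-p)*0.000000] = 0.000000; exercise = 0.000000; V(2,2) = max -> 0.000000
  V(1,0) = exp(-r*dt) * [p*0.817148 + (1-p)*0.110745] = 0.407033; exercise = 0.263772; V(1,0) = max -> 0.407033
  V(1,1) = exp(-r*dt) * [p*0.110745 + (1-p)*0.000000] = 0.046496; exercise = 0.000000; V(1,1) = max -> 0.046496
  V(0,0) = exp(-r*dt) * [p*0.407033 + (1-p)*0.046496] = 0.197744; exercise = 0.000000; V(0,0) = max -> 0.197744

Answer: Price = V(0,0) = 0.1977
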